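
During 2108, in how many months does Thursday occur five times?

4

A month of length L has five Thursdays iff its first Thursday is on day ≤ L−28 (so day 1–3 in a 31-day month, 1–2 in a 30-day month, day 1 in a leap February).
Checking each month of 2108: Jan starts Sun (31d); Feb starts Wed (29d); Mar starts Thu (31d) ✓; Apr starts Sun (30d); May starts Tue (31d) ✓; Jun starts Fri (30d); Jul starts Sun (31d); Aug starts Wed (31d) ✓; Sep starts Sat (30d); Oct starts Mon (31d); Nov starts Thu (30d) ✓; Dec starts Sat (31d).
Five-Thursday months: March, May, August, November → 4.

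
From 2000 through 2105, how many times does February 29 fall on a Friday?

Leap years in 2000–2105: 26 of them.
Feb 29 weekday advances by 5 (mod 7) from one leap year to the next four years later (or differs when a century non-leap intervenes).
Leap-day weekdays: 2000:Tue 2004:Sun 2008:Fri✓ 2012:Wed 2016:Mon 2020:Sat 2024:Thu 2028:Tue 2032:Sun 2036:Fri✓ 2040:Wed 2044:Mon 2048:Sat 2052:Thu 2056:Tue 2060:Sun 2064:Fri✓ 2068:Wed 2072:Mon 2076:Sat 2080:Thu 2084:Tue 2088:Sun 2092:Fri✓ 2096:Wed 2104:Fri✓
Friday: 2008, 2036, 2064, 2092, 2104 → 5.

5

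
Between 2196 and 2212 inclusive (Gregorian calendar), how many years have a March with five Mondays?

March has 31 days; it has five Mondays when Monday falls among the first (month-length − 28) days — i.e. when March 1 is one of Monday/Sunday/Saturday.
March 1 by year: 2196:Tue 2197:Wed 2198:Thu 2199:Fri 2200:Sat✓ 2201:Sun✓ 2202:Mon✓ 2203:Tue 2204:Thu 2205:Fri 2206:Sat✓ 2207:Sun✓ 2208:Tue 2209:Wed 2210:Thu 2211:Fri 2212:Sun✓
Years with five Mondays: 2200, 2201, 2202, 2206, 2207, 2212 → 6.

6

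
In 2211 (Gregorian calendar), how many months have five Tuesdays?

A month of length L has five Tuesdays iff its first Tuesday is on day ≤ L−28 (so day 1–3 in a 31-day month, 1–2 in a 30-day month, day 1 in a leap February).
Checking each month of 2211: Jan starts Tue (31d) ✓; Feb starts Fri (28d); Mar starts Fri (31d); Apr starts Mon (30d) ✓; May starts Wed (31d); Jun starts Sat (30d); Jul starts Mon (31d) ✓; Aug starts Thu (31d); Sep starts Sun (30d); Oct starts Tue (31d) ✓; Nov starts Fri (30d); Dec starts Sun (31d) ✓.
Five-Tuesday months: January, April, July, October, December → 5.

5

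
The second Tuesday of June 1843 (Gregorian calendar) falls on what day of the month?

13

June 1, 1843 is a Thursday, so the first Tuesday is the 6th.
The second Tuesday is 6 + 7 = 13.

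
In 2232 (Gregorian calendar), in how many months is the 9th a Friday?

2

Check the 9th of each month of 2232: Jan 9: Mon, Feb 9: Thu, Mar 9: Fri, Apr 9: Mon, May 9: Wed, Jun 9: Sat, Jul 9: Mon, Aug 9: Thu, Sep 9: Sun, Oct 9: Tue, Nov 9: Fri, Dec 9: Sun.
Friday occurs in March, November — 2 months.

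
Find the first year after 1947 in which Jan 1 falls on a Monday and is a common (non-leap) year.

1951

Jan 1 advances by 2 weekdays after a leap year and by 1 after a common year.
1947: Jan 1 is Wednesday.
1948: Thursday (leap)
1949: Saturday
1950: Sunday
1951: Monday
1951 begins on a Monday and is a common year.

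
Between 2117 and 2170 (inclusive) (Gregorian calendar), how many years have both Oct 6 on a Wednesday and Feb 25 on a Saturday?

Check each year's weekday for Oct 6 and Feb 25:
  2117: Wed/Thu  2118: Thu/Fri  2119: Fri/Sat  2120: Sun/Sun  2121: Mon/Tue  2122: Tue/Wed  2123: Wed/Thu  2124: Fri/Fri  2125: Sat/Sun  2126: Sun/Mon  2127: Mon/Tue  2128: Wed/Wed  2129: Thu/Fri  2130: Fri/Sat  …(26 more)…  2157: Thu/Fri  2158: Fri/Sat  2159: Sat/Sun  2160: Mon/Mon  2161: Tue/Wed  2162: Wed/Thu  2163: Thu/Fri  2164: Sat/Sat  2165: Sun/Mon  2166: Mon/Tue  2167: Tue/Wed  2168: Thu/Thu  2169: Fri/Sat  2170: Sat/Sun
Both conditions hold in: no year — 0.

0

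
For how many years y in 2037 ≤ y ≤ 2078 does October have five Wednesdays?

October has 31 days; it has five Wednesdays when Wednesday falls among the first (month-length − 28) days — i.e. when October 1 is one of Wednesday/Tuesday/Monday.
October 1 by year: 2037:Thu 2038:Fri 2039:Sat 2040:Mon✓ 2041:Tue✓ 2042:Wed✓ 2043:Thu 2044:Sat 2045:Sun 2046:Mon✓ 2047:Tue✓ 2048:Thu 2049:Fri 2050:Sat 2051:Sun …(12 more)… 2064:Wed✓ 2065:Thu 2066:Fri 2067:Sat 2068:Mon✓ 2069:Tue✓ 2070:Wed✓ 2071:Thu 2072:Sat 2073:Sun 2074:Mon✓ 2075:Tue✓ 2076:Thu 2077:Fri 2078:Sat
Years with five Wednesdays: 2040, 2041, 2042, 2046, 2047, 2052, 2053, 2057, 2058, 2059, 2063, 2064, 2068, 2069, 2070, 2074, 2075 → 17.

17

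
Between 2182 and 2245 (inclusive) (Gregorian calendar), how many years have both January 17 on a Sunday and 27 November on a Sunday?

3

Check each year's weekday for January 17 and 27 November:
  2182: Thu/Wed  2183: Fri/Thu  2184: Sat/Sat  2185: Mon/Sun  2186: Tue/Mon  2187: Wed/Tue  2188: Thu/Thu  2189: Sat/Fri  2190: Sun/Sat  2191: Mon/Sun  2192: Tue/Tue  2193: Thu/Wed  2194: Fri/Thu  2195: Sat/Fri  …(36 more)…  2232: Tue/Tue  2233: Thu/Wed  2234: Fri/Thu  2235: Sat/Fri  2236: Sun/Sun ✓  2237: Tue/Mon  2238: Wed/Tue  2239: Thu/Wed  2240: Fri/Fri  2241: Sun/Sat  2242: Mon/Sun  2243: Tue/Mon  2244: Wed/Wed  2245: Fri/Thu
Both conditions hold in: 2196, 2208, 2236 — 3.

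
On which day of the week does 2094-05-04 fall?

Tuesday

January 1, 2094 is a Friday.
May 4 is day 124 of the year, i.e. 123 days after Jan 1.
123 mod 7 = 4, so advance 4 weekdays from Friday: Tuesday.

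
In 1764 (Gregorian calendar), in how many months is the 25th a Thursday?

1

Check the 25th of each month of 1764: Jan 25: Wed, Feb 25: Sat, Mar 25: Sun, Apr 25: Wed, May 25: Fri, Jun 25: Mon, Jul 25: Wed, Aug 25: Sat, Sep 25: Tue, Oct 25: Thu, Nov 25: Sun, Dec 25: Tue.
Thursday occurs in October — 1 month.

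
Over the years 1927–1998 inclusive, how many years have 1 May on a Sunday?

11

Track 1 May's weekday year by year (advancing +1, or +2 across a Feb 29):
  1927: Sun ✓  1928: Tue (+2)  1929: Wed (+1)  1930: Thu (+1)  1931: Fri (+1)
  1932: Sun (+2) ✓  1933: Mon (+1)  1934: Tue (+1)  1935: Wed (+1)  1936: Fri (+2)
  1937: Sat (+1)  1938: Sun (+1) ✓  1939: Mon (+1)  1940: Wed (+2)  … (44 more years) …
  1985: Wed (+1)  1986: Thu (+1)  1987: Fri (+1)  1988: Sun (+2) ✓  1989: Mon (+1)
  1990: Tue (+1)  1991: Wed (+1)  1992: Fri (+2)  1993: Sat (+1)  1994: Sun (+1) ✓
  1995: Mon (+1)  1996: Wed (+2)  1997: Thu (+1)  1998: Fri (+1)
Sunday years: 1927, 1932, 1938, 1949, 1955, 1960, 1966, 1977, 1983, 1988, 1994 — 11 in total.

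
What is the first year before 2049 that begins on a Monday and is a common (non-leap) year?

2046

Jan 1 advances by 2 weekdays after a leap year and by 1 after a common year.
2049: Jan 1 is Friday.
2048: Wednesday (leap)
2047: Tuesday
2046: Monday
2046 begins on a Monday and is a common year.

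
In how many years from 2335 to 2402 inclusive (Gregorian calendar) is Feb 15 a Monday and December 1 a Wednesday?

Check each year's weekday for Feb 15 and December 1:
  2335: Fri/Sun  2336: Sat/Tue  2337: Mon/Wed ✓  2338: Tue/Thu  2339: Wed/Fri  2340: Thu/Sun  2341: Sat/Mon  2342: Sun/Tue  2343: Mon/Wed ✓  2344: Tue/Fri  2345: Thu/Sat  2346: Fri/Sun  2347: Sat/Mon  2348: Sun/Wed  …(40 more)…  2389: Wed/Fri  2390: Thu/Sat  2391: Fri/Sun  2392: Sat/Tue  2393: Mon/Wed ✓  2394: Tue/Thu  2395: Wed/Fri  2396: Thu/Sun  2397: Sat/Mon  2398: Sun/Tue  2399: Mon/Wed ✓  2400: Tue/Fri  2401: Thu/Sat  2402: Fri/Sun
Both conditions hold in: 2337, 2343, 2354, 2365, 2371, 2382, 2393, 2399 — 8.

8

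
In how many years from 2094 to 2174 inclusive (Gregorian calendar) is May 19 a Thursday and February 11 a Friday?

10

Check each year's weekday for May 19 and February 11:
  2094: Wed/Thu  2095: Thu/Fri ✓  2096: Sat/Sat  2097: Sun/Mon  2098: Mon/Tue  2099: Tue/Wed  2100: Wed/Thu  2101: Thu/Fri ✓  2102: Fri/Sat  2103: Sat/Sun  2104: Mon/Mon  2105: Tue/Wed  2106: Wed/Thu  2107: Thu/Fri ✓  …(53 more)…  2161: Tue/Wed  2162: Wed/Thu  2163: Thu/Fri ✓  2164: Sat/Sat  2165: Sun/Mon  2166: Mon/Tue  2167: Tue/Wed  2168: Thu/Thu  2169: Fri/Sat  2170: Sat/Sun  2171: Sun/Mon  2172: Tue/Tue  2173: Wed/Thu  2174: Thu/Fri ✓
Both conditions hold in: 2095, 2101, 2107, 2118, 2129, 2135, 2146, 2157, 2163, 2174 — 10.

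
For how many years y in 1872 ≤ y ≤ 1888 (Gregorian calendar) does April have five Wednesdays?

April has 30 days; it has five Wednesdays when Wednesday falls among the first (month-length − 28) days — i.e. when April 1 is one of Wednesday/Tuesday.
April 1 by year: 1872:Mon 1873:Tue✓ 1874:Wed✓ 1875:Thu 1876:Sat 1877:Sun 1878:Mon 1879:Tue✓ 1880:Thu 1881:Fri 1882:Sat 1883:Sun 1884:Tue✓ 1885:Wed✓ 1886:Thu 1887:Fri 1888:Sun
Years with five Wednesdays: 1873, 1874, 1879, 1884, 1885 → 5.

5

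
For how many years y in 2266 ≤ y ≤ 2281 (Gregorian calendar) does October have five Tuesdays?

October has 31 days; it has five Tuesdays when Tuesday falls among the first (month-length − 28) days — i.e. when October 1 is one of Tuesday/Monday/Sunday.
October 1 by year: 2266:Mon✓ 2267:Tue✓ 2268:Thu 2269:Fri 2270:Sat 2271:Sun✓ 2272:Tue✓ 2273:Wed 2274:Thu 2275:Fri 2276:Sun✓ 2277:Mon✓ 2278:Tue✓ 2279:Wed 2280:Fri 2281:Sat
Years with five Tuesdays: 2266, 2267, 2271, 2272, 2276, 2277, 2278 → 7.

7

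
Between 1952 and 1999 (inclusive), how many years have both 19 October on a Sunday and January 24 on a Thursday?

Check each year's weekday for 19 October and January 24:
  1952: Sun/Thu ✓  1953: Mon/Sat  1954: Tue/Sun  1955: Wed/Mon  1956: Fri/Tue  1957: Sat/Thu  1958: Sun/Fri  1959: Mon/Sat  1960: Wed/Sun  1961: Thu/Tue  1962: Fri/Wed  1963: Sat/Thu  1964: Mon/Fri  1965: Tue/Sun  …(20 more)…  1986: Sun/Fri  1987: Mon/Sat  1988: Wed/Sun  1989: Thu/Tue  1990: Fri/Wed  1991: Sat/Thu  1992: Mon/Fri  1993: Tue/Sun  1994: Wed/Mon  1995: Thu/Tue  1996: Sat/Wed  1997: Sun/Fri  1998: Mon/Sat  1999: Tue/Sun
Both conditions hold in: 1952, 1980 — 2.

2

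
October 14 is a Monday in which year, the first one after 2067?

2069

From one year to the next, a fixed date's weekday advances by 1, or by 2 when a Feb 29 lies between the two dates.
2067: October 14 is Friday.
2068: Sunday (+2)
2069: Monday (+1)
October 14 falls on a Monday in 2069.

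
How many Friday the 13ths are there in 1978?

2

Check the 13th of each month of 1978: Jan 13: Fri, Feb 13: Mon, Mar 13: Mon, Apr 13: Thu, May 13: Sat, Jun 13: Tue, Jul 13: Thu, Aug 13: Sun, Sep 13: Wed, Oct 13: Fri, Nov 13: Mon, Dec 13: Wed.
Friday occurs in January, October — 2 months.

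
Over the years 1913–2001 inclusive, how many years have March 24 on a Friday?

13

Track March 24's weekday year by year (advancing +1, or +2 across a Feb 29):
  1913: Mon  1914: Tue (+1)  1915: Wed (+1)  1916: Fri (+2) ✓  1917: Sat (+1)
  1918: Sun (+1)  1919: Mon (+1)  1920: Wed (+2)  1921: Thu (+1)  1922: Fri (+1) ✓
  1923: Sat (+1)  1924: Mon (+2)  1925: Tue (+1)  1926: Wed (+1)  … (61 more years) …
  1988: Thu (+2)  1989: Fri (+1) ✓  1990: Sat (+1)  1991: Sun (+1)  1992: Tue (+2)
  1993: Wed (+1)  1994: Thu (+1)  1995: Fri (+1) ✓  1996: Sun (+2)  1997: Mon (+1)
  1998: Tue (+1)  1999: Wed (+1)  2000: Fri (+2) ✓  2001: Sat (+1)
Friday years: 1916, 1922, 1933, 1939, 1944, 1950, 1961, 1967, 1972, 1978, 1989, 1995, 2000 — 13 in total.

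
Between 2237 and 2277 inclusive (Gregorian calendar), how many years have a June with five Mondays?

11

June has 30 days; it has five Mondays when Monday falls among the first (month-length − 28) days — i.e. when June 1 is one of Monday/Sunday.
June 1 by year: 2237:Thu 2238:Fri 2239:Sat 2240:Mon✓ 2241:Tue 2242:Wed 2243:Thu 2244:Sat 2245:Sun✓ 2246:Mon✓ 2247:Tue 2248:Thu 2249:Fri 2250:Sat 2251:Sun✓ …(11 more)… 2263:Mon✓ 2264:Wed 2265:Thu 2266:Fri 2267:Sat 2268:Mon✓ 2269:Tue 2270:Wed 2271:Thu 2272:Sat 2273:Sun✓ 2274:Mon✓ 2275:Tue 2276:Thu 2277:Fri
Years with five Mondays: 2240, 2245, 2246, 2251, 2256, 2257, 2262, 2263, 2268, 2273, 2274 → 11.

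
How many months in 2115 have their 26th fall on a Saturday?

2

Check the 26th of each month of 2115: Jan 26: Sat, Feb 26: Tue, Mar 26: Tue, Apr 26: Fri, May 26: Sun, Jun 26: Wed, Jul 26: Fri, Aug 26: Mon, Sep 26: Thu, Oct 26: Sat, Nov 26: Tue, Dec 26: Thu.
Saturday occurs in January, October — 2 months.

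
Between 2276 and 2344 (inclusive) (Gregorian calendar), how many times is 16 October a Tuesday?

10

Track 16 October's weekday year by year (advancing +1, or +2 across a Feb 29):
  2276: Mon  2277: Tue (+1) ✓  2278: Wed (+1)  2279: Thu (+1)  2280: Sat (+2)
  2281: Sun (+1)  2282: Mon (+1)  2283: Tue (+1) ✓  2284: Thu (+2)  2285: Fri (+1)
  2286: Sat (+1)  2287: Sun (+1)  2288: Tue (+2) ✓  2289: Wed (+1)  … (41 more years) …
  2331: Fri (+1)  2332: Sun (+2)  2333: Mon (+1)  2334: Tue (+1) ✓  2335: Wed (+1)
  2336: Fri (+2)  2337: Sat (+1)  2338: Sun (+1)  2339: Mon (+1)  2340: Wed (+2)
  2341: Thu (+1)  2342: Fri (+1)  2343: Sat (+1)  2344: Mon (+2)
Tuesday years: 2277, 2283, 2288, 2294, 2300, 2306, 2317, 2323, 2328, 2334 — 10 in total.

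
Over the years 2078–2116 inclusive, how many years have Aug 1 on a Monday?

Track Aug 1's weekday year by year (advancing +1, or +2 across a Feb 29):
  2078: Mon ✓  2079: Tue (+1)  2080: Thu (+2)  2081: Fri (+1)  2082: Sat (+1)
  2083: Sun (+1)  2084: Tue (+2)  2085: Wed (+1)  2086: Thu (+1)  2087: Fri (+1)
  2088: Sun (+2)  2089: Mon (+1) ✓  2090: Tue (+1)  2091: Wed (+1)  … (11 more years) …
  2103: Wed (+1)  2104: Fri (+2)  2105: Sat (+1)  2106: Sun (+1)  2107: Mon (+1) ✓
  2108: Wed (+2)  2109: Thu (+1)  2110: Fri (+1)  2111: Sat (+1)  2112: Mon (+2) ✓
  2113: Tue (+1)  2114: Wed (+1)  2115: Thu (+1)  2116: Sat (+2)
Monday years: 2078, 2089, 2095, 2101, 2107, 2112 — 6 in total.

6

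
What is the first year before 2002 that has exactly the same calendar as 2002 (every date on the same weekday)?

1991

Two years share a calendar iff Jan 1 falls on the same weekday and both are leap or both are common. 2002: Jan 1 is Tuesday, common year.
2001: Jan 1 Monday, common
2000: Jan 1 Saturday, leap
1999: Jan 1 Friday, common
1998: Jan 1 Thursday, common
1997: Jan 1 Wednesday, common
1996: Jan 1 Monday, leap
1995: Jan 1 Sunday, common
1994: Jan 1 Saturday, common
1993: Jan 1 Friday, common
1992: Jan 1 Wednesday, leap
1991: Jan 1 Tuesday, common
1991 matches on both conditions.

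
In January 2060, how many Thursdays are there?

January 2060 has 31 days and begins on Thursday.
The first Thursday is January 1.
Thursdays fall on 1, 8, 15, 22, 29 — that's 5.

5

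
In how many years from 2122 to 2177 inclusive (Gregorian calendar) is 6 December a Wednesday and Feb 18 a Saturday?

Check each year's weekday for 6 December and Feb 18:
  2122: Sun/Wed  2123: Mon/Thu  2124: Wed/Fri  2125: Thu/Sun  2126: Fri/Mon  2127: Sat/Tue  2128: Mon/Wed  2129: Tue/Fri  2130: Wed/Sat ✓  2131: Thu/Sun  2132: Sat/Mon  2133: Sun/Wed  2134: Mon/Thu  2135: Tue/Fri  …(28 more)…  2164: Thu/Sat  2165: Fri/Mon  2166: Sat/Tue  2167: Sun/Wed  2168: Tue/Thu  2169: Wed/Sat ✓  2170: Thu/Sun  2171: Fri/Mon  2172: Sun/Tue  2173: Mon/Thu  2174: Tue/Fri  2175: Wed/Sat ✓  2176: Fri/Sun  2177: Sat/Tue
Both conditions hold in: 2130, 2141, 2147, 2158, 2169, 2175 — 6.

6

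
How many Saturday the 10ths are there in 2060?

3

Check the 10th of each month of 2060: Jan 10: Sat, Feb 10: Tue, Mar 10: Wed, Apr 10: Sat, May 10: Mon, Jun 10: Thu, Jul 10: Sat, Aug 10: Tue, Sep 10: Fri, Oct 10: Sun, Nov 10: Wed, Dec 10: Fri.
Saturday occurs in January, April, July — 3 months.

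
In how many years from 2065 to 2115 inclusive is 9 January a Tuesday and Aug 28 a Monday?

0

Check each year's weekday for 9 January and Aug 28:
  2065: Fri/Fri  2066: Sat/Sat  2067: Sun/Sun  2068: Mon/Tue  2069: Wed/Wed  2070: Thu/Thu  2071: Fri/Fri  2072: Sat/Sun  2073: Mon/Mon  2074: Tue/Tue  2075: Wed/Wed  2076: Thu/Fri  2077: Sat/Sat  2078: Sun/Sun  …(23 more)…  2102: Mon/Mon  2103: Tue/Tue  2104: Wed/Thu  2105: Fri/Fri  2106: Sat/Sat  2107: Sun/Sun  2108: Mon/Tue  2109: Wed/Wed  2110: Thu/Thu  2111: Fri/Fri  2112: Sat/Sun  2113: Mon/Mon  2114: Tue/Tue  2115: Wed/Wed
Both conditions hold in: no year — 0.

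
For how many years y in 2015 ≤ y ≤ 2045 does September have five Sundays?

8

September has 30 days; it has five Sundays when Sunday falls among the first (month-length − 28) days — i.e. when September 1 is one of Sunday/Saturday.
September 1 by year: 2015:Tue 2016:Thu 2017:Fri 2018:Sat✓ 2019:Sun✓ 2020:Tue 2021:Wed 2022:Thu 2023:Fri 2024:Sun✓ 2025:Mon 2026:Tue 2027:Wed 2028:Fri 2029:Sat✓ 2030:Sun✓ 2031:Mon 2032:Wed 2033:Thu 2034:Fri 2035:Sat✓ 2036:Mon 2037:Tue 2038:Wed 2039:Thu 2040:Sat✓ 2041:Sun✓ 2042:Mon 2043:Tue 2044:Thu 2045:Fri
Years with five Sundays: 2018, 2019, 2024, 2029, 2030, 2035, 2040, 2041 → 8.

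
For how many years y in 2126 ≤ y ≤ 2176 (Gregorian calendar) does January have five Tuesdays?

23

January has 31 days; it has five Tuesdays when Tuesday falls among the first (month-length − 28) days — i.e. when January 1 is one of Tuesday/Monday/Sunday.
January 1 by year: 2126:Tue✓ 2127:Wed 2128:Thu 2129:Sat 2130:Sun✓ 2131:Mon✓ 2132:Tue✓ 2133:Thu 2134:Fri 2135:Sat 2136:Sun✓ 2137:Tue✓ 2138:Wed 2139:Thu 2140:Fri …(21 more)… 2162:Fri 2163:Sat 2164:Sun✓ 2165:Tue✓ 2166:Wed 2167:Thu 2168:Fri 2169:Sun✓ 2170:Mon✓ 2171:Tue✓ 2172:Wed 2173:Fri 2174:Sat 2175:Sun✓ 2176:Mon✓
Years with five Tuesdays: 2126, 2130, 2131, 2132, 2136, 2137, 2141, 2142, 2143, 2147, 2148, 2153, 2154, 2158, 2159, 2160, 2164, 2165, 2169, 2170, 2171, 2175, 2176 → 23.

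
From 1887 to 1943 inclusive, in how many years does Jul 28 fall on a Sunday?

Track Jul 28's weekday year by year (advancing +1, or +2 across a Feb 29):
  1887: Thu  1888: Sat (+2)  1889: Sun (+1) ✓  1890: Mon (+1)  1891: Tue (+1)
  1892: Thu (+2)  1893: Fri (+1)  1894: Sat (+1)  1895: Sun (+1) ✓  1896: Tue (+2)
  1897: Wed (+1)  1898: Thu (+1)  1899: Fri (+1)  1900: Sat (+1)  … (29 more years) …
  1930: Mon (+1)  1931: Tue (+1)  1932: Thu (+2)  1933: Fri (+1)  1934: Sat (+1)
  1935: Sun (+1) ✓  1936: Tue (+2)  1937: Wed (+1)  1938: Thu (+1)  1939: Fri (+1)
  1940: Sun (+2) ✓  1941: Mon (+1)  1942: Tue (+1)  1943: Wed (+1)
Sunday years: 1889, 1895, 1901, 1907, 1912, 1918, 1929, 1935, 1940 — 9 in total.

9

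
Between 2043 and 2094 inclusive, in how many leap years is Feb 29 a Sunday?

2

Leap years in 2043–2094: 13 of them.
Feb 29 weekday advances by 5 (mod 7) from one leap year to the next four years later (or differs when a century non-leap intervenes).
Leap-day weekdays: 2044:Mon 2048:Sat 2052:Thu 2056:Tue 2060:Sun✓ 2064:Fri 2068:Wed 2072:Mon 2076:Sat 2080:Thu 2084:Tue 2088:Sun✓ 2092:Fri
Sunday: 2060, 2088 → 2.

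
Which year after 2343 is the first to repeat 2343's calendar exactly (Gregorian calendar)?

2354

Two years share a calendar iff Jan 1 falls on the same weekday and both are leap or both are common. 2343: Jan 1 is Friday, common year.
2344: Jan 1 Saturday, leap
2345: Jan 1 Monday, common
2346: Jan 1 Tuesday, common
2347: Jan 1 Wednesday, common
2348: Jan 1 Thursday, leap
2349: Jan 1 Saturday, common
2350: Jan 1 Sunday, common
2351: Jan 1 Monday, common
2352: Jan 1 Tuesday, leap
2353: Jan 1 Thursday, common
2354: Jan 1 Friday, common
2354 matches on both conditions.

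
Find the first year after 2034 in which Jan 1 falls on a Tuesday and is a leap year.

Jan 1 advances by 2 weekdays after a leap year and by 1 after a common year.
2034: Jan 1 is Sunday.
2035: Monday
2036: Tuesday (leap)
2036 begins on a Tuesday and is a leap year.

2036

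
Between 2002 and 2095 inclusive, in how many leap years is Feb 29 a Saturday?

Leap years in 2002–2095: 23 of them.
Feb 29 weekday advances by 5 (mod 7) from one leap year to the next four years later (or differs when a century non-leap intervenes).
Leap-day weekdays: 2004:Sun 2008:Fri 2012:Wed 2016:Mon 2020:Sat✓ 2024:Thu 2028:Tue 2032:Sun 2036:Fri 2040:Wed 2044:Mon 2048:Sat✓ 2052:Thu 2056:Tue 2060:Sun 2064:Fri 2068:Wed 2072:Mon 2076:Sat✓ 2080:Thu 2084:Tue 2088:Sun 2092:Fri
Saturday: 2020, 2048, 2076 → 3.

3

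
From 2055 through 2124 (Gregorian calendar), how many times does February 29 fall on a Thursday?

Leap years in 2055–2124: 17 of them.
Feb 29 weekday advances by 5 (mod 7) from one leap year to the next four years later (or differs when a century non-leap intervenes).
Leap-day weekdays: 2056:Tue 2060:Sun 2064:Fri 2068:Wed 2072:Mon 2076:Sat 2080:Thu✓ 2084:Tue 2088:Sun 2092:Fri 2096:Wed 2104:Fri 2108:Wed 2112:Mon 2116:Sat 2120:Thu✓ 2124:Tue
Thursday: 2080, 2120 → 2.

2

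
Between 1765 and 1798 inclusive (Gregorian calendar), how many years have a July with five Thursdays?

July has 31 days; it has five Thursdays when Thursday falls among the first (month-length − 28) days — i.e. when July 1 is one of Thursday/Wednesday/Tuesday.
July 1 by year: 1765:Mon 1766:Tue✓ 1767:Wed✓ 1768:Fri 1769:Sat 1770:Sun 1771:Mon 1772:Wed✓ 1773:Thu✓ 1774:Fri 1775:Sat 1776:Mon 1777:Tue✓ 1778:Wed✓ 1779:Thu✓ …(4 more)… 1784:Thu✓ 1785:Fri 1786:Sat 1787:Sun 1788:Tue✓ 1789:Wed✓ 1790:Thu✓ 1791:Fri 1792:Sun 1793:Mon 1794:Tue✓ 1795:Wed✓ 1796:Fri 1797:Sat 1798:Sun
Years with five Thursdays: 1766, 1767, 1772, 1773, 1777, 1778, 1779, 1783, 1784, 1788, 1789, 1790, 1794, 1795 → 14.

14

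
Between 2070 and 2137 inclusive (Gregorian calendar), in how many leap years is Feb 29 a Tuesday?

2

Leap years in 2070–2137: 16 of them.
Feb 29 weekday advances by 5 (mod 7) from one leap year to the next four years later (or differs when a century non-leap intervenes).
Leap-day weekdays: 2072:Mon 2076:Sat 2080:Thu 2084:Tue✓ 2088:Sun 2092:Fri 2096:Wed 2104:Fri 2108:Wed 2112:Mon 2116:Sat 2120:Thu 2124:Tue✓ 2128:Sun 2132:Fri 2136:Wed
Tuesday: 2084, 2124 → 2.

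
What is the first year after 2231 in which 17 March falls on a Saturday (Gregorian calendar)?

From one year to the next, a fixed date's weekday advances by 1, or by 2 when a Feb 29 lies between the two dates.
2231: March 17 is Thursday.
2232: Saturday (+2)
17 March falls on a Saturday in 2232.

2232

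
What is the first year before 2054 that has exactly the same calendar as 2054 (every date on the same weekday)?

Two years share a calendar iff Jan 1 falls on the same weekday and both are leap or both are common. 2054: Jan 1 is Thursday, common year.
2053: Jan 1 Wednesday, common
2052: Jan 1 Monday, leap
2051: Jan 1 Sunday, common
2050: Jan 1 Saturday, common
2049: Jan 1 Friday, common
2048: Jan 1 Wednesday, leap
2047: Jan 1 Tuesday, common
2046: Jan 1 Monday, common
2045: Jan 1 Sunday, common
2044: Jan 1 Friday, leap
2043: Jan 1 Thursday, common
2043 matches on both conditions.

2043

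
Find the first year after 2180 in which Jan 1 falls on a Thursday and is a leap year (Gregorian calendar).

2184

Jan 1 advances by 2 weekdays after a leap year and by 1 after a common year.
2180: Jan 1 is Saturday (leap).
2181: Monday
2182: Tuesday
2183: Wednesday
2184: Thursday (leap)
2184 begins on a Thursday and is a leap year.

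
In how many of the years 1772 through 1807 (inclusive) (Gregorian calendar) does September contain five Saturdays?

September has 30 days; it has five Saturdays when Saturday falls among the first (month-length − 28) days — i.e. when September 1 is one of Saturday/Friday.
September 1 by year: 1772:Tue 1773:Wed 1774:Thu 1775:Fri✓ 1776:Sun 1777:Mon 1778:Tue 1779:Wed 1780:Fri✓ 1781:Sat✓ 1782:Sun 1783:Mon 1784:Wed 1785:Thu 1786:Fri✓ …(6 more)… 1793:Sun 1794:Mon 1795:Tue 1796:Thu 1797:Fri✓ 1798:Sat✓ 1799:Sun 1800:Mon 1801:Tue 1802:Wed 1803:Thu 1804:Sat✓ 1805:Sun 1806:Mon 1807:Tue
Years with five Saturdays: 1775, 1780, 1781, 1786, 1787, 1792, 1797, 1798, 1804 → 9.

9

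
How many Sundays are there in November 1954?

November 1954 has 30 days and begins on Monday.
The first Sunday is November 7.
Sundays fall on 7, 14, 21, 28 — that's 4.

4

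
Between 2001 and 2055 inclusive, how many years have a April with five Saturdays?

15

April has 30 days; it has five Saturdays when Saturday falls among the first (month-length − 28) days — i.e. when April 1 is one of Saturday/Friday.
April 1 by year: 2001:Sun 2002:Mon 2003:Tue 2004:Thu 2005:Fri✓ 2006:Sat✓ 2007:Sun 2008:Tue 2009:Wed 2010:Thu 2011:Fri✓ 2012:Sun 2013:Mon 2014:Tue 2015:Wed …(25 more)… 2041:Mon 2042:Tue 2043:Wed 2044:Fri✓ 2045:Sat✓ 2046:Sun 2047:Mon 2048:Wed 2049:Thu 2050:Fri✓ 2051:Sat✓ 2052:Mon 2053:Tue 2054:Wed 2055:Thu
Years with five Saturdays: 2005, 2006, 2011, 2016, 2017, 2022, 2023, 2028, 2033, 2034, 2039, 2044, 2045, 2050, 2051 → 15.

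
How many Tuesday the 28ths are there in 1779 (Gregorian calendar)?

2

Check the 28th of each month of 1779: Jan 28: Thu, Feb 28: Sun, Mar 28: Sun, Apr 28: Wed, May 28: Fri, Jun 28: Mon, Jul 28: Wed, Aug 28: Sat, Sep 28: Tue, Oct 28: Thu, Nov 28: Sun, Dec 28: Tue.
Tuesday occurs in September, December — 2 months.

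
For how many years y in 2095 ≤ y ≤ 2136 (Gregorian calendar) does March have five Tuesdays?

19

March has 31 days; it has five Tuesdays when Tuesday falls among the first (month-length − 28) days — i.e. when March 1 is one of Tuesday/Monday/Sunday.
March 1 by year: 2095:Tue✓ 2096:Thu 2097:Fri 2098:Sat 2099:Sun✓ 2100:Mon✓ 2101:Tue✓ 2102:Wed 2103:Thu 2104:Sat 2105:Sun✓ 2106:Mon✓ 2107:Tue✓ 2108:Thu 2109:Fri …(12 more)… 2122:Sun✓ 2123:Mon✓ 2124:Wed 2125:Thu 2126:Fri 2127:Sat 2128:Mon✓ 2129:Tue✓ 2130:Wed 2131:Thu 2132:Sat 2133:Sun✓ 2134:Mon✓ 2135:Tue✓ 2136:Thu
Years with five Tuesdays: 2095, 2099, 2100, 2101, 2105, 2106, 2107, 2111, 2112, 2116, 2117, 2118, 2122, 2123, 2128, 2129, 2133, 2134, 2135 → 19.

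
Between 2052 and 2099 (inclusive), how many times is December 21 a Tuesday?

7

Track December 21's weekday year by year (advancing +1, or +2 across a Feb 29):
  2052: Sat  2053: Sun (+1)  2054: Mon (+1)  2055: Tue (+1) ✓  2056: Thu (+2)
  2057: Fri (+1)  2058: Sat (+1)  2059: Sun (+1)  2060: Tue (+2) ✓  2061: Wed (+1)
  2062: Thu (+1)  2063: Fri (+1)  2064: Sun (+2)  2065: Mon (+1)  … (20 more years) …
  2086: Sat (+1)  2087: Sun (+1)  2088: Tue (+2) ✓  2089: Wed (+1)  2090: Thu (+1)
  2091: Fri (+1)  2092: Sun (+2)  2093: Mon (+1)  2094: Tue (+1) ✓  2095: Wed (+1)
  2096: Fri (+2)  2097: Sat (+1)  2098: Sun (+1)  2099: Mon (+1)
Tuesday years: 2055, 2060, 2066, 2077, 2083, 2088, 2094 — 7 in total.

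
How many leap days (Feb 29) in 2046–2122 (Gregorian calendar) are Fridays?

Leap years in 2046–2122: 18 of them.
Feb 29 weekday advances by 5 (mod 7) from one leap year to the next four years later (or differs when a century non-leap intervenes).
Leap-day weekdays: 2048:Sat 2052:Thu 2056:Tue 2060:Sun 2064:Fri✓ 2068:Wed 2072:Mon 2076:Sat 2080:Thu 2084:Tue 2088:Sun 2092:Fri✓ 2096:Wed 2104:Fri✓ 2108:Wed 2112:Mon 2116:Sat 2120:Thu
Friday: 2064, 2092, 2104 → 3.

3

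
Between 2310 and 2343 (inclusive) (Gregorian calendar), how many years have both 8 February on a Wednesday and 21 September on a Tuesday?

0

Check each year's weekday for 8 February and 21 September:
  2310: Tue/Wed  2311: Wed/Thu  2312: Thu/Sat  2313: Sat/Sun  2314: Sun/Mon  2315: Mon/Tue  2316: Tue/Thu  2317: Thu/Fri  2318: Fri/Sat  2319: Sat/Sun  2320: Sun/Tue  2321: Tue/Wed  2322: Wed/Thu  2323: Thu/Fri  …(6 more)…  2330: Sat/Sun  2331: Sun/Mon  2332: Mon/Wed  2333: Wed/Thu  2334: Thu/Fri  2335: Fri/Sat  2336: Sat/Mon  2337: Mon/Tue  2338: Tue/Wed  2339: Wed/Thu  2340: Thu/Sat  2341: Sat/Sun  2342: Sun/Mon  2343: Mon/Tue
Both conditions hold in: no year — 0.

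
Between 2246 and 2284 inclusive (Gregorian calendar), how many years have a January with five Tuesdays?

January has 31 days; it has five Tuesdays when Tuesday falls among the first (month-length − 28) days — i.e. when January 1 is one of Tuesday/Monday/Sunday.
January 1 by year: 2246:Thu 2247:Fri 2248:Sat 2249:Mon✓ 2250:Tue✓ 2251:Wed 2252:Thu 2253:Sat 2254:Sun✓ 2255:Mon✓ 2256:Tue✓ 2257:Thu 2258:Fri 2259:Sat 2260:Sun✓ …(9 more)… 2270:Sat 2271:Sun✓ 2272:Mon✓ 2273:Wed 2274:Thu 2275:Fri 2276:Sat 2277:Mon✓ 2278:Tue✓ 2279:Wed 2280:Thu 2281:Sat 2282:Sun✓ 2283:Mon✓ 2284:Tue✓
Years with five Tuesdays: 2249, 2250, 2254, 2255, 2256, 2260, 2261, 2265, 2266, 2267, 2271, 2272, 2277, 2278, 2282, 2283, 2284 → 17.

17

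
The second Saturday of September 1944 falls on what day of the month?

9

September 1, 1944 is a Friday, so the first Saturday is the 2nd.
The second Saturday is 2 + 7 = 9.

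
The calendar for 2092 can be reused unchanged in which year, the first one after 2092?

Two years share a calendar iff Jan 1 falls on the same weekday and both are leap or both are common. 2092: Jan 1 is Tuesday, leap year.
2093: Jan 1 Thursday, common
2094: Jan 1 Friday, common
2095: Jan 1 Saturday, common
2096: Jan 1 Sunday, leap
2097: Jan 1 Tuesday, common
2098: Jan 1 Wednesday, common
2099: Jan 1 Thursday, common
2100: Jan 1 Friday, common
2101: Jan 1 Saturday, common
2102: Jan 1 Sunday, common
2103: Jan 1 Monday, common
2104: Jan 1 Tuesday, leap
2104 matches on both conditions.

2104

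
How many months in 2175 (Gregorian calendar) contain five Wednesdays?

4

A month of length L has five Wednesdays iff its first Wednesday is on day ≤ L−28 (so day 1–3 in a 31-day month, 1–2 in a 30-day month, day 1 in a leap February).
Checking each month of 2175: Jan starts Sun (31d); Feb starts Wed (28d); Mar starts Wed (31d) ✓; Apr starts Sat (30d); May starts Mon (31d) ✓; Jun starts Thu (30d); Jul starts Sat (31d); Aug starts Tue (31d) ✓; Sep starts Fri (30d); Oct starts Sun (31d); Nov starts Wed (30d) ✓; Dec starts Fri (31d).
Five-Wednesday months: March, May, August, November → 4.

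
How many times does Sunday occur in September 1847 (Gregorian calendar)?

4

September 1847 has 30 days and begins on Wednesday.
The first Sunday is September 5.
Sundays fall on 5, 12, 19, 26 — that's 4.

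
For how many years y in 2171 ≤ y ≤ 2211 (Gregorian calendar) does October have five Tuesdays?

October has 31 days; it has five Tuesdays when Tuesday falls among the first (month-length − 28) days — i.e. when October 1 is one of Tuesday/Monday/Sunday.
October 1 by year: 2171:Tue✓ 2172:Thu 2173:Fri 2174:Sat 2175:Sun✓ 2176:Tue✓ 2177:Wed 2178:Thu 2179:Fri 2180:Sun✓ 2181:Mon✓ 2182:Tue✓ 2183:Wed 2184:Fri 2185:Sat …(11 more)… 2197:Sun✓ 2198:Mon✓ 2199:Tue✓ 2200:Wed 2201:Thu 2202:Fri 2203:Sat 2204:Mon✓ 2205:Tue✓ 2206:Wed 2207:Thu 2208:Sat 2209:Sun✓ 2210:Mon✓ 2211:Tue✓
Years with five Tuesdays: 2171, 2175, 2176, 2180, 2181, 2182, 2186, 2187, 2192, 2193, 2197, 2198, 2199, 2204, 2205, 2209, 2210, 2211 → 18.

18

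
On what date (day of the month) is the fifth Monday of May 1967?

29

May 1, 1967 is a Monday, so the first Monday is the 1st.
The fifth Monday is 1 + 28 = 29.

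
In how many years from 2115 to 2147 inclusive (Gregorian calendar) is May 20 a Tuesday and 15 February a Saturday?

Check each year's weekday for May 20 and 15 February:
  2115: Mon/Fri  2116: Wed/Sat  2117: Thu/Mon  2118: Fri/Tue  2119: Sat/Wed  2120: Mon/Thu  2121: Tue/Sat ✓  2122: Wed/Sun  2123: Thu/Mon  2124: Sat/Tue  2125: Sun/Thu  2126: Mon/Fri  2127: Tue/Sat ✓  2128: Thu/Sun  …(5 more)…  2134: Thu/Mon  2135: Fri/Tue  2136: Sun/Wed  2137: Mon/Fri  2138: Tue/Sat ✓  2139: Wed/Sun  2140: Fri/Mon  2141: Sat/Wed  2142: Sun/Thu  2143: Mon/Fri  2144: Wed/Sat  2145: Thu/Mon  2146: Fri/Tue  2147: Sat/Wed
Both conditions hold in: 2121, 2127, 2138 — 3.

3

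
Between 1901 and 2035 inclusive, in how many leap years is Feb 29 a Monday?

Leap years in 1901–2035: 33 of them.
Feb 29 weekday advances by 5 (mod 7) from one leap year to the next four years later (or differs when a century non-leap intervenes).
Leap-day weekdays: 1904:Mon✓ 1908:Sat 1912:Thu 1916:Tue 1920:Sun 1924:Fri 1928:Wed 1932:Mon✓ 1936:Sat 1940:Thu 1944:Tue 1948:Sun 1952:Fri …(7 more)… 1984:Wed 1988:Mon✓ 1992:Sat 1996:Thu 2000:Tue 2004:Sun 2008:Fri 2012:Wed 2016:Mon✓ 2020:Sat 2024:Thu 2028:Tue 2032:Sun
Monday: 1904, 1932, 1960, 1988, 2016 → 5.

5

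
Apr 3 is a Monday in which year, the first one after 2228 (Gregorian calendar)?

From one year to the next, a fixed date's weekday advances by 1, or by 2 when a Feb 29 lies between the two dates.
2228: April 3 is Thursday.
2229: Friday (+1)
2230: Saturday (+1)
2231: Sunday (+1)
2232: Tuesday (+2)
2233: Wednesday (+1)
2234: Thursday (+1)
2235: Friday (+1)
2236: Sunday (+2)
2237: Monday (+1)
Apr 3 falls on a Monday in 2237.

2237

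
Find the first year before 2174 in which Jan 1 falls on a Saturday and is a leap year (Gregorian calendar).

Jan 1 advances by 2 weekdays after a leap year and by 1 after a common year.
2174: Jan 1 is Saturday.
2173: Friday
2172: Wednesday (leap)
2171: Tuesday
2170: Monday
2169: Sunday
2168: Friday (leap)
2167: Thursday
2166: Wednesday
2165: Tuesday
2164: Sunday (leap)
2163: Saturday
2162: Friday
2161: Thursday
2160: Tuesday (leap)
2159: Monday
2158: Sunday
2157: Saturday
2156: Thursday (leap)
2155: Wednesday
2154: Tuesday
2153: Monday
2152: Saturday (leap)
2152 begins on a Saturday and is a leap year.

2152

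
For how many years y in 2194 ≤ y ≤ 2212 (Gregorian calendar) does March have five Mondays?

8

March has 31 days; it has five Mondays when Monday falls among the first (month-length − 28) days — i.e. when March 1 is one of Monday/Sunday/Saturday.
March 1 by year: 2194:Sat✓ 2195:Sun✓ 2196:Tue 2197:Wed 2198:Thu 2199:Fri 2200:Sat✓ 2201:Sun✓ 2202:Mon✓ 2203:Tue 2204:Thu 2205:Fri 2206:Sat✓ 2207:Sun✓ 2208:Tue 2209:Wed 2210:Thu 2211:Fri 2212:Sun✓
Years with five Mondays: 2194, 2195, 2200, 2201, 2202, 2206, 2207, 2212 → 8.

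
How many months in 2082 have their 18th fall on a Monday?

Check the 18th of each month of 2082: Jan 18: Sun, Feb 18: Wed, Mar 18: Wed, Apr 18: Sat, May 18: Mon, Jun 18: Thu, Jul 18: Sat, Aug 18: Tue, Sep 18: Fri, Oct 18: Sun, Nov 18: Wed, Dec 18: Fri.
Monday occurs in May — 1 month.

1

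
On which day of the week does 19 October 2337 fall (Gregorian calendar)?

Tuesday

January 1, 2337 is a Friday.
October 19 is day 292 of the year, i.e. 291 days after Jan 1.
291 mod 7 = 4, so advance 4 weekdays from Friday: Tuesday.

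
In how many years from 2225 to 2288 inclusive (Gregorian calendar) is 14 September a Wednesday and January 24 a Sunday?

Check each year's weekday for 14 September and January 24:
  2225: Wed/Mon  2226: Thu/Tue  2227: Fri/Wed  2228: Sun/Thu  2229: Mon/Sat  2230: Tue/Sun  2231: Wed/Mon  2232: Fri/Tue  2233: Sat/Thu  2234: Sun/Fri  2235: Mon/Sat  2236: Wed/Sun ✓  2237: Thu/Tue  2238: Fri/Wed  …(36 more)…  2275: Tue/Sun  2276: Thu/Mon  2277: Fri/Wed  2278: Sat/Thu  2279: Sun/Fri  2280: Tue/Sat  2281: Wed/Mon  2282: Thu/Tue  2283: Fri/Wed  2284: Sun/Thu  2285: Mon/Sat  2286: Tue/Sun  2287: Wed/Mon  2288: Fri/Tue
Both conditions hold in: 2236, 2264 — 2.

2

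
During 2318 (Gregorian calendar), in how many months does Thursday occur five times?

A month of length L has five Thursdays iff its first Thursday is on day ≤ L−28 (so day 1–3 in a 31-day month, 1–2 in a 30-day month, day 1 in a leap February).
Checking each month of 2318: Jan starts Tue (31d) ✓; Feb starts Fri (28d); Mar starts Fri (31d); Apr starts Mon (30d); May starts Wed (31d) ✓; Jun starts Sat (30d); Jul starts Mon (31d); Aug starts Thu (31d) ✓; Sep starts Sun (30d); Oct starts Tue (31d) ✓; Nov starts Fri (30d); Dec starts Sun (31d).
Five-Thursday months: January, May, August, October → 4.

4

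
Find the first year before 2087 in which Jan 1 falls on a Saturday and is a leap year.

Jan 1 advances by 2 weekdays after a leap year and by 1 after a common year.
2087: Jan 1 is Wednesday.
2086: Tuesday
2085: Monday
2084: Saturday (leap)
2084 begins on a Saturday and is a leap year.

2084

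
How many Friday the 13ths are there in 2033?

Check the 13th of each month of 2033: Jan 13: Thu, Feb 13: Sun, Mar 13: Sun, Apr 13: Wed, May 13: Fri, Jun 13: Mon, Jul 13: Wed, Aug 13: Sat, Sep 13: Tue, Oct 13: Thu, Nov 13: Sun, Dec 13: Tue.
Friday occurs in May — 1 month.

1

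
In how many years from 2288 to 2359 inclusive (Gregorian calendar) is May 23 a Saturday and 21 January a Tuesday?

3

Check each year's weekday for May 23 and 21 January:
  2288: Wed/Sat  2289: Thu/Mon  2290: Fri/Tue  2291: Sat/Wed  2292: Mon/Thu  2293: Tue/Sat  2294: Wed/Sun  2295: Thu/Mon  2296: Sat/Tue ✓  2297: Sun/Thu  2298: Mon/Fri  2299: Tue/Sat  2300: Wed/Sun  2301: Thu/Mon  …(44 more)…  2346: Thu/Mon  2347: Fri/Tue  2348: Sun/Wed  2349: Mon/Fri  2350: Tue/Sat  2351: Wed/Sun  2352: Fri/Mon  2353: Sat/Wed  2354: Sun/Thu  2355: Mon/Fri  2356: Wed/Sat  2357: Thu/Mon  2358: Fri/Tue  2359: Sat/Wed
Both conditions hold in: 2296, 2308, 2336 — 3.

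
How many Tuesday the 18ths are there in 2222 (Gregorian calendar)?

Check the 18th of each month of 2222: Jan 18: Fri, Feb 18: Mon, Mar 18: Mon, Apr 18: Thu, May 18: Sat, Jun 18: Tue, Jul 18: Thu, Aug 18: Sun, Sep 18: Wed, Oct 18: Fri, Nov 18: Mon, Dec 18: Wed.
Tuesday occurs in June — 1 month.

1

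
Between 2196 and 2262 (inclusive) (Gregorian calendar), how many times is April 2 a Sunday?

9

Track April 2's weekday year by year (advancing +1, or +2 across a Feb 29):
  2196: Sat  2197: Sun (+1) ✓  2198: Mon (+1)  2199: Tue (+1)  2200: Wed (+1)
  2201: Thu (+1)  2202: Fri (+1)  2203: Sat (+1)  2204: Mon (+2)  2205: Tue (+1)
  2206: Wed (+1)  2207: Thu (+1)  2208: Sat (+2)  2209: Sun (+1) ✓  … (39 more years) …
  2249: Mon (+1)  2250: Tue (+1)  2251: Wed (+1)  2252: Fri (+2)  2253: Sat (+1)
  2254: Sun (+1) ✓  2255: Mon (+1)  2256: Wed (+2)  2257: Thu (+1)  2258: Fri (+1)
  2259: Sat (+1)  2260: Mon (+2)  2261: Tue (+1)  2262: Wed (+1)
Sunday years: 2197, 2209, 2215, 2220, 2226, 2237, 2243, 2248, 2254 — 9 in total.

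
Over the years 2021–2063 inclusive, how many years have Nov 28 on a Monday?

6

Track Nov 28's weekday year by year (advancing +1, or +2 across a Feb 29):
  2021: Sun  2022: Mon (+1) ✓  2023: Tue (+1)  2024: Thu (+2)  2025: Fri (+1)
  2026: Sat (+1)  2027: Sun (+1)  2028: Tue (+2)  2029: Wed (+1)  2030: Thu (+1)
  2031: Fri (+1)  2032: Sun (+2)  2033: Mon (+1) ✓  2034: Tue (+1)  … (15 more years) …
  2050: Mon (+1) ✓  2051: Tue (+1)  2052: Thu (+2)  2053: Fri (+1)  2054: Sat (+1)
  2055: Sun (+1)  2056: Tue (+2)  2057: Wed (+1)  2058: Thu (+1)  2059: Fri (+1)
  2060: Sun (+2)  2061: Mon (+1) ✓  2062: Tue (+1)  2063: Wed (+1)
Monday years: 2022, 2033, 2039, 2044, 2050, 2061 — 6 in total.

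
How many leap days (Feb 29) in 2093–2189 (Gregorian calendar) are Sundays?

Leap years in 2093–2189: 23 of them.
Feb 29 weekday advances by 5 (mod 7) from one leap year to the next four years later (or differs when a century non-leap intervenes).
Leap-day weekdays: 2096:Wed 2104:Fri 2108:Wed 2112:Mon 2116:Sat 2120:Thu 2124:Tue 2128:Sun✓ 2132:Fri 2136:Wed 2140:Mon 2144:Sat 2148:Thu 2152:Tue 2156:Sun✓ 2160:Fri 2164:Wed 2168:Mon 2172:Sat 2176:Thu 2180:Tue 2184:Sun✓ 2188:Fri
Sunday: 2128, 2156, 2184 → 3.

3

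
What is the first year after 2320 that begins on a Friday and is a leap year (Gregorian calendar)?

2332

Jan 1 advances by 2 weekdays after a leap year and by 1 after a common year.
2320: Jan 1 is Thursday (leap).
2321: Saturday
2322: Sunday
2323: Monday
2324: Tuesday (leap)
2325: Thursday
2326: Friday
2327: Saturday
2328: Sunday (leap)
2329: Tuesday
2330: Wednesday
2331: Thursday
2332: Friday (leap)
2332 begins on a Friday and is a leap year.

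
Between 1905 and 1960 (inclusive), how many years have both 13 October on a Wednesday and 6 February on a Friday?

2

Check each year's weekday for 13 October and 6 February:
  1905: Fri/Mon  1906: Sat/Tue  1907: Sun/Wed  1908: Tue/Thu  1909: Wed/Sat  1910: Thu/Sun  1911: Fri/Mon  1912: Sun/Tue  1913: Mon/Thu  1914: Tue/Fri  1915: Wed/Sat  1916: Fri/Sun  1917: Sat/Tue  1918: Sun/Wed  …(28 more)…  1947: Mon/Thu  1948: Wed/Fri ✓  1949: Thu/Sun  1950: Fri/Mon  1951: Sat/Tue  1952: Mon/Wed  1953: Tue/Fri  1954: Wed/Sat  1955: Thu/Sun  1956: Sat/Mon  1957: Sun/Wed  1958: Mon/Thu  1959: Tue/Fri  1960: Thu/Sat
Both conditions hold in: 1920, 1948 — 2.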